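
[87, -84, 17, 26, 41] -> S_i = Random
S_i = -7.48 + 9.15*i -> [-7.48, 1.67, 10.82, 19.97, 29.12]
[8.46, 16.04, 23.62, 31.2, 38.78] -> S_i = 8.46 + 7.58*i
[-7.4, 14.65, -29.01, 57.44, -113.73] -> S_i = -7.40*(-1.98)^i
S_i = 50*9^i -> [50, 450, 4050, 36450, 328050]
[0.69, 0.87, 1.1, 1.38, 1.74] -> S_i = 0.69*1.26^i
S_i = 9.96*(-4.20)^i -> [9.96, -41.83, 175.69, -737.92, 3099.25]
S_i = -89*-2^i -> [-89, 178, -356, 712, -1424]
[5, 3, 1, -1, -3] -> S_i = 5 + -2*i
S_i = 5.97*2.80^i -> [5.97, 16.72, 46.8, 131.05, 366.95]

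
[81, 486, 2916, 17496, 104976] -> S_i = 81*6^i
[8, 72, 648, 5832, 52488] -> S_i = 8*9^i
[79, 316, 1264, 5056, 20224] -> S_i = 79*4^i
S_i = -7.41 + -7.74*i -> [-7.41, -15.15, -22.89, -30.63, -38.37]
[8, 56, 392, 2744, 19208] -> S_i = 8*7^i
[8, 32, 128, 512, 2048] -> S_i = 8*4^i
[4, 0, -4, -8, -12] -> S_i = 4 + -4*i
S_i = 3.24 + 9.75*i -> [3.24, 12.99, 22.74, 32.49, 42.24]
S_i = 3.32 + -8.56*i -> [3.32, -5.24, -13.8, -22.36, -30.92]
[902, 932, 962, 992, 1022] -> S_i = 902 + 30*i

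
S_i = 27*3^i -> [27, 81, 243, 729, 2187]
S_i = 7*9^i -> [7, 63, 567, 5103, 45927]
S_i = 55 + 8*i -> [55, 63, 71, 79, 87]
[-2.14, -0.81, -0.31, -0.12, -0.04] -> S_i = -2.14*0.38^i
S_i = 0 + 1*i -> [0, 1, 2, 3, 4]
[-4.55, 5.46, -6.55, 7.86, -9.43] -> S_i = -4.55*(-1.20)^i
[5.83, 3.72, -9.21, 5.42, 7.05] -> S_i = Random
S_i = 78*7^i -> [78, 546, 3822, 26754, 187278]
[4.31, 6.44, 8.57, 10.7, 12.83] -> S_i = 4.31 + 2.13*i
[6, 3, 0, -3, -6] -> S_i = 6 + -3*i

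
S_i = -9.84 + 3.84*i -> [-9.84, -6.0, -2.16, 1.68, 5.52]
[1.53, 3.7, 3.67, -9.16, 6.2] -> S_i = Random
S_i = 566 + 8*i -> [566, 574, 582, 590, 598]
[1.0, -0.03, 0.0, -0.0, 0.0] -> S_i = 1.00*(-0.03)^i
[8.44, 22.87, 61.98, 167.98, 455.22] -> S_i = 8.44*2.71^i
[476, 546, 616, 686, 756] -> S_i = 476 + 70*i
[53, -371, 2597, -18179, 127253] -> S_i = 53*-7^i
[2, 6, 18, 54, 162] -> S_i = 2*3^i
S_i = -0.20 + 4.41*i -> [-0.2, 4.21, 8.62, 13.03, 17.44]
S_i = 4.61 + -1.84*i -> [4.61, 2.77, 0.93, -0.91, -2.75]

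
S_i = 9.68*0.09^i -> [9.68, 0.87, 0.08, 0.01, 0.0]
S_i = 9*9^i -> [9, 81, 729, 6561, 59049]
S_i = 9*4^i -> [9, 36, 144, 576, 2304]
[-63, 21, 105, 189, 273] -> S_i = -63 + 84*i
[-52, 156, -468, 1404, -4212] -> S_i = -52*-3^i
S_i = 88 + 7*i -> [88, 95, 102, 109, 116]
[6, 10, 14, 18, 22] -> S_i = 6 + 4*i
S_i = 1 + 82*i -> [1, 83, 165, 247, 329]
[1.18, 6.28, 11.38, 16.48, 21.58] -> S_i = 1.18 + 5.10*i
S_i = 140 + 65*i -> [140, 205, 270, 335, 400]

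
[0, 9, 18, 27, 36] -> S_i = 0 + 9*i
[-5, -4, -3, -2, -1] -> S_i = -5 + 1*i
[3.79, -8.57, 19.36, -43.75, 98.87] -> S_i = 3.79*(-2.26)^i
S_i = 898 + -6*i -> [898, 892, 886, 880, 874]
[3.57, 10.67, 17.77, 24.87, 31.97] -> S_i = 3.57 + 7.10*i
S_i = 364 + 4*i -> [364, 368, 372, 376, 380]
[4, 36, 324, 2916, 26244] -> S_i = 4*9^i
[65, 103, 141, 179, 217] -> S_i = 65 + 38*i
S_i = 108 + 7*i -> [108, 115, 122, 129, 136]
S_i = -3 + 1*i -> [-3, -2, -1, 0, 1]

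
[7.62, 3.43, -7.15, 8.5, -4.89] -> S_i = Random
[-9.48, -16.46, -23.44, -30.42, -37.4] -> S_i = -9.48 + -6.98*i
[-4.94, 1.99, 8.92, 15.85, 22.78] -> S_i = -4.94 + 6.93*i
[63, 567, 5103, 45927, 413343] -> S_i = 63*9^i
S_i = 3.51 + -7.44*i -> [3.51, -3.93, -11.37, -18.81, -26.25]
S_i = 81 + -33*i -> [81, 48, 15, -18, -51]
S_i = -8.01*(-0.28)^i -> [-8.01, 2.24, -0.63, 0.18, -0.05]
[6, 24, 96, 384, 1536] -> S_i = 6*4^i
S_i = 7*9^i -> [7, 63, 567, 5103, 45927]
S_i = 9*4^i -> [9, 36, 144, 576, 2304]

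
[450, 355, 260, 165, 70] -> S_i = 450 + -95*i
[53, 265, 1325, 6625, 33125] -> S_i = 53*5^i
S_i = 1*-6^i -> [1, -6, 36, -216, 1296]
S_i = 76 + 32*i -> [76, 108, 140, 172, 204]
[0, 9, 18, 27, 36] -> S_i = 0 + 9*i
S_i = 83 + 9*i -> [83, 92, 101, 110, 119]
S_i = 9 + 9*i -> [9, 18, 27, 36, 45]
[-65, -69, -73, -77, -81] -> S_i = -65 + -4*i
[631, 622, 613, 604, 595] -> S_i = 631 + -9*i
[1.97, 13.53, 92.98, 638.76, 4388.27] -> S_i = 1.97*6.87^i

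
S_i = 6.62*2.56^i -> [6.62, 16.95, 43.38, 111.07, 284.33]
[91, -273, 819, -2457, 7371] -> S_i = 91*-3^i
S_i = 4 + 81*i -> [4, 85, 166, 247, 328]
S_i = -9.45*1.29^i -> [-9.45, -12.19, -15.73, -20.29, -26.17]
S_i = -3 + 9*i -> [-3, 6, 15, 24, 33]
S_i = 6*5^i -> [6, 30, 150, 750, 3750]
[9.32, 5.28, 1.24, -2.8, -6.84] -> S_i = 9.32 + -4.04*i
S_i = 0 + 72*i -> [0, 72, 144, 216, 288]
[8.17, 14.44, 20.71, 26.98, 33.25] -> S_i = 8.17 + 6.27*i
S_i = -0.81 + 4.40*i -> [-0.81, 3.59, 7.99, 12.39, 16.79]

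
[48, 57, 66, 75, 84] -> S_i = 48 + 9*i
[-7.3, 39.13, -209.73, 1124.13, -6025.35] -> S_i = -7.30*(-5.36)^i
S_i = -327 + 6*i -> [-327, -321, -315, -309, -303]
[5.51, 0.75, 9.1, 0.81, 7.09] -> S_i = Random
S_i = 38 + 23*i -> [38, 61, 84, 107, 130]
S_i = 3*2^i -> [3, 6, 12, 24, 48]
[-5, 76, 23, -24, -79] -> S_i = Random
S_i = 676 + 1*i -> [676, 677, 678, 679, 680]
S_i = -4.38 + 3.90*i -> [-4.38, -0.48, 3.42, 7.32, 11.22]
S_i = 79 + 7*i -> [79, 86, 93, 100, 107]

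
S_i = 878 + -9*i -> [878, 869, 860, 851, 842]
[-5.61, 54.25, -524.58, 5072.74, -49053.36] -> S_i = -5.61*(-9.67)^i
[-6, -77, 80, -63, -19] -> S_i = Random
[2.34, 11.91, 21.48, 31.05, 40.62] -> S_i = 2.34 + 9.57*i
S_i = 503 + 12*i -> [503, 515, 527, 539, 551]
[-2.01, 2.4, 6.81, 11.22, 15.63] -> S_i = -2.01 + 4.41*i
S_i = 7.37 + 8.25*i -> [7.37, 15.62, 23.87, 32.12, 40.37]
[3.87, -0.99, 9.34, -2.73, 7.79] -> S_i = Random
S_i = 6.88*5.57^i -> [6.88, 38.32, 213.45, 1188.92, 6622.31]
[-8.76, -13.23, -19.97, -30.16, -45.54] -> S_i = -8.76*1.51^i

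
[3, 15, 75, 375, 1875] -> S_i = 3*5^i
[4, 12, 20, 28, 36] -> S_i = 4 + 8*i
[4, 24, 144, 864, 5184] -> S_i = 4*6^i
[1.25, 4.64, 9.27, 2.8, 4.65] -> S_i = Random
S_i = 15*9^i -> [15, 135, 1215, 10935, 98415]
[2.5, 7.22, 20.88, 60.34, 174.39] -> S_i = 2.50*2.89^i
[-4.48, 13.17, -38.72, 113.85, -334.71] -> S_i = -4.48*(-2.94)^i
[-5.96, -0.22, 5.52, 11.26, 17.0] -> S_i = -5.96 + 5.74*i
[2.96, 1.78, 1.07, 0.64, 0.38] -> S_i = 2.96*0.60^i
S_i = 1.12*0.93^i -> [1.12, 1.04, 0.97, 0.9, 0.84]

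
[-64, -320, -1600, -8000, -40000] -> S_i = -64*5^i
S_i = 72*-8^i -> [72, -576, 4608, -36864, 294912]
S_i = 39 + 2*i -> [39, 41, 43, 45, 47]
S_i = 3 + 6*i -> [3, 9, 15, 21, 27]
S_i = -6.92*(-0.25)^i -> [-6.92, 1.73, -0.43, 0.11, -0.03]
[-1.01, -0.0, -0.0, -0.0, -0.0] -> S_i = -1.01*0.00^i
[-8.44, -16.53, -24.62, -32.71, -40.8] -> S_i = -8.44 + -8.09*i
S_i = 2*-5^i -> [2, -10, 50, -250, 1250]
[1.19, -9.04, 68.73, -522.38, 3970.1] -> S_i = 1.19*(-7.60)^i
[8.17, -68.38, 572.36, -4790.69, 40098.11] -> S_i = 8.17*(-8.37)^i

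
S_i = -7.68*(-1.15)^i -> [-7.68, 8.83, -10.16, 11.68, -13.43]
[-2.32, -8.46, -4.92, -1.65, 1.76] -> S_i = Random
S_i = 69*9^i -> [69, 621, 5589, 50301, 452709]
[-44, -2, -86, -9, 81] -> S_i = Random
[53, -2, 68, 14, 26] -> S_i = Random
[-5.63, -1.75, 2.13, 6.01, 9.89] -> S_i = -5.63 + 3.88*i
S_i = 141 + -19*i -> [141, 122, 103, 84, 65]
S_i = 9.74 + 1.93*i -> [9.74, 11.67, 13.6, 15.53, 17.46]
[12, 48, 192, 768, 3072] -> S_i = 12*4^i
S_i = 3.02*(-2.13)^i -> [3.02, -6.43, 13.7, -29.18, 62.16]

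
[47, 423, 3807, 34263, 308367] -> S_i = 47*9^i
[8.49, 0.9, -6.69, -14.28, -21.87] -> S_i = 8.49 + -7.59*i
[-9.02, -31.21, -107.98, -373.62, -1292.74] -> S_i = -9.02*3.46^i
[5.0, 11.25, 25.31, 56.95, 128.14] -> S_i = 5.00*2.25^i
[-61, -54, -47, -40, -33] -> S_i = -61 + 7*i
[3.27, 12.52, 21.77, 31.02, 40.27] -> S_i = 3.27 + 9.25*i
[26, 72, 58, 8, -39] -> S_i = Random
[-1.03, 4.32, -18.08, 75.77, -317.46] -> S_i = -1.03*(-4.19)^i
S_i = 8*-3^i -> [8, -24, 72, -216, 648]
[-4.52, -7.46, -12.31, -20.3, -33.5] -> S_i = -4.52*1.65^i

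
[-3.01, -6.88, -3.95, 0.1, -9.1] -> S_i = Random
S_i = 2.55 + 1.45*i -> [2.55, 4.0, 5.45, 6.9, 8.35]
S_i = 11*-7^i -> [11, -77, 539, -3773, 26411]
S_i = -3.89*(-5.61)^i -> [-3.89, 21.82, -122.43, 686.81, -3853.02]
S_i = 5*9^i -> [5, 45, 405, 3645, 32805]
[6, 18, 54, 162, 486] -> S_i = 6*3^i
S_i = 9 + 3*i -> [9, 12, 15, 18, 21]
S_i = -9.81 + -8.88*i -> [-9.81, -18.69, -27.57, -36.45, -45.33]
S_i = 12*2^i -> [12, 24, 48, 96, 192]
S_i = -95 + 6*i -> [-95, -89, -83, -77, -71]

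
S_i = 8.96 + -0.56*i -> [8.96, 8.4, 7.84, 7.28, 6.72]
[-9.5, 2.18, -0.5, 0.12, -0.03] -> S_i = -9.50*(-0.23)^i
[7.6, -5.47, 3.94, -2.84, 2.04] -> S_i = 7.60*(-0.72)^i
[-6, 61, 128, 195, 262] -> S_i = -6 + 67*i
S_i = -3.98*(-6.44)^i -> [-3.98, 25.63, -165.06, 1063.02, -6845.84]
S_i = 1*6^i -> [1, 6, 36, 216, 1296]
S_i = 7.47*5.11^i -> [7.47, 38.17, 195.06, 996.74, 5093.36]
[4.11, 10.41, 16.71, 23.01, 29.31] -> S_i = 4.11 + 6.30*i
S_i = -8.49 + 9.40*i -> [-8.49, 0.91, 10.31, 19.71, 29.11]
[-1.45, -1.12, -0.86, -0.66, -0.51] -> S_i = -1.45*0.77^i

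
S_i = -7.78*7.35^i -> [-7.78, -57.18, -420.3, -3089.17, -22705.39]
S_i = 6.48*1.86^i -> [6.48, 12.05, 22.42, 41.7, 77.56]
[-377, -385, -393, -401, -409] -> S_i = -377 + -8*i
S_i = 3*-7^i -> [3, -21, 147, -1029, 7203]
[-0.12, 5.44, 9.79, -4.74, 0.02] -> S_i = Random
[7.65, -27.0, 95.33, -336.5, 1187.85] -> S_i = 7.65*(-3.53)^i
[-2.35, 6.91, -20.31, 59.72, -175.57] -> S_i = -2.35*(-2.94)^i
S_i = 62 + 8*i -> [62, 70, 78, 86, 94]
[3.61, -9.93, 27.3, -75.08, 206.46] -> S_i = 3.61*(-2.75)^i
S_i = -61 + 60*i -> [-61, -1, 59, 119, 179]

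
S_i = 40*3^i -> [40, 120, 360, 1080, 3240]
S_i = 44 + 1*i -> [44, 45, 46, 47, 48]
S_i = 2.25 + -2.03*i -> [2.25, 0.22, -1.81, -3.84, -5.87]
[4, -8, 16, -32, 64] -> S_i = 4*-2^i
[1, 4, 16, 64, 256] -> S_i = 1*4^i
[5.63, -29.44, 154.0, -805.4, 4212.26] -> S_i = 5.63*(-5.23)^i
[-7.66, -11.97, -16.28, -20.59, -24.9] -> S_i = -7.66 + -4.31*i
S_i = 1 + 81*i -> [1, 82, 163, 244, 325]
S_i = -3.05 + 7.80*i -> [-3.05, 4.75, 12.55, 20.35, 28.15]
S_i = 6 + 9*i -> [6, 15, 24, 33, 42]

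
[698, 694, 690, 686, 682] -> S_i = 698 + -4*i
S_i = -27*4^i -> [-27, -108, -432, -1728, -6912]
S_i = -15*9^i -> [-15, -135, -1215, -10935, -98415]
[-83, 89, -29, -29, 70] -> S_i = Random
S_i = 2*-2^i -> [2, -4, 8, -16, 32]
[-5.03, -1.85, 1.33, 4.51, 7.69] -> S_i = -5.03 + 3.18*i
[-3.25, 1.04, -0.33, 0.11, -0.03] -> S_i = -3.25*(-0.32)^i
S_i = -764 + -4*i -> [-764, -768, -772, -776, -780]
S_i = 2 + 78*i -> [2, 80, 158, 236, 314]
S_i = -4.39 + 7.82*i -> [-4.39, 3.43, 11.25, 19.07, 26.89]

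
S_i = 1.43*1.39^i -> [1.43, 1.99, 2.76, 3.84, 5.34]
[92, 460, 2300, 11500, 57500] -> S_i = 92*5^i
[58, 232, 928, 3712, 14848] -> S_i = 58*4^i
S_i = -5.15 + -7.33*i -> [-5.15, -12.48, -19.81, -27.14, -34.47]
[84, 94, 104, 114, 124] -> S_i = 84 + 10*i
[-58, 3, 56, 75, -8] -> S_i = Random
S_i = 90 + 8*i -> [90, 98, 106, 114, 122]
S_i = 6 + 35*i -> [6, 41, 76, 111, 146]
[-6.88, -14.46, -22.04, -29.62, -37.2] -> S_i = -6.88 + -7.58*i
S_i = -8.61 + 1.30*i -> [-8.61, -7.31, -6.01, -4.71, -3.41]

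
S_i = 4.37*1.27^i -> [4.37, 5.55, 7.05, 8.95, 11.37]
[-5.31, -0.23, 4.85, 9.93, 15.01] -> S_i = -5.31 + 5.08*i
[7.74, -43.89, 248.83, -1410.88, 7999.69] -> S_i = 7.74*(-5.67)^i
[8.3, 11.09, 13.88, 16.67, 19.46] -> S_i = 8.30 + 2.79*i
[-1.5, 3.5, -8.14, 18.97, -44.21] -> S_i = -1.50*(-2.33)^i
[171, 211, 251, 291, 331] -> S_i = 171 + 40*i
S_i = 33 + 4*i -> [33, 37, 41, 45, 49]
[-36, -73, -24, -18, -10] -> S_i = Random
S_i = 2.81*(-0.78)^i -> [2.81, -2.19, 1.71, -1.33, 1.04]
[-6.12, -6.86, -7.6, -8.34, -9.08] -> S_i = -6.12 + -0.74*i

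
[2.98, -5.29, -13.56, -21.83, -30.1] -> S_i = 2.98 + -8.27*i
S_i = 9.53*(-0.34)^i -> [9.53, -3.24, 1.1, -0.37, 0.13]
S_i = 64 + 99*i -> [64, 163, 262, 361, 460]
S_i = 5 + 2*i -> [5, 7, 9, 11, 13]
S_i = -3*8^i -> [-3, -24, -192, -1536, -12288]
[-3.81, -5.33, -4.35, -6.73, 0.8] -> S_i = Random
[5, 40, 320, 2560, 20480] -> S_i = 5*8^i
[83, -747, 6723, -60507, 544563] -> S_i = 83*-9^i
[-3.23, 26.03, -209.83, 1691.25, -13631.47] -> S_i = -3.23*(-8.06)^i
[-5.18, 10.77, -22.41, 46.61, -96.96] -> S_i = -5.18*(-2.08)^i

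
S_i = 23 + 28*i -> [23, 51, 79, 107, 135]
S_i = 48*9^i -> [48, 432, 3888, 34992, 314928]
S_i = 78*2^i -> [78, 156, 312, 624, 1248]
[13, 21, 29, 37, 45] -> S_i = 13 + 8*i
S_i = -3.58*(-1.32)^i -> [-3.58, 4.73, -6.24, 8.23, -10.87]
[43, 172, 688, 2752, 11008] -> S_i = 43*4^i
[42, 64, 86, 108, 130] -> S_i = 42 + 22*i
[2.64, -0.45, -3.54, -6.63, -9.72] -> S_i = 2.64 + -3.09*i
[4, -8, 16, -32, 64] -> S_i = 4*-2^i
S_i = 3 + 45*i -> [3, 48, 93, 138, 183]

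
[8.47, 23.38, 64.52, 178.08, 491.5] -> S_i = 8.47*2.76^i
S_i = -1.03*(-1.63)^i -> [-1.03, 1.68, -2.74, 4.46, -7.27]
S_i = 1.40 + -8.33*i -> [1.4, -6.93, -15.26, -23.59, -31.92]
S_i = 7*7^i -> [7, 49, 343, 2401, 16807]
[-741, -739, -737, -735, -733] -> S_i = -741 + 2*i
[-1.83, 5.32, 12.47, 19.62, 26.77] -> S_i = -1.83 + 7.15*i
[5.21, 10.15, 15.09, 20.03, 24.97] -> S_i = 5.21 + 4.94*i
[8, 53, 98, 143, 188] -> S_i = 8 + 45*i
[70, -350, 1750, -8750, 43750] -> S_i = 70*-5^i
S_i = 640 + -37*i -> [640, 603, 566, 529, 492]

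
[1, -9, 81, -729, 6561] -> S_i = 1*-9^i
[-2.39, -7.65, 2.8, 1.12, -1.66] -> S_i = Random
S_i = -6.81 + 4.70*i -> [-6.81, -2.11, 2.59, 7.29, 11.99]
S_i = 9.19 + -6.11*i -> [9.19, 3.08, -3.03, -9.14, -15.25]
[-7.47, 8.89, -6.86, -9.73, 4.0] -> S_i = Random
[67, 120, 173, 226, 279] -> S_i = 67 + 53*i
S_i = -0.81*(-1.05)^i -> [-0.81, 0.85, -0.89, 0.94, -0.98]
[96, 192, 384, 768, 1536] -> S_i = 96*2^i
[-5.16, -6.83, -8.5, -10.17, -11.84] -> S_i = -5.16 + -1.67*i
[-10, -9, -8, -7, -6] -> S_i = -10 + 1*i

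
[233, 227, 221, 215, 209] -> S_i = 233 + -6*i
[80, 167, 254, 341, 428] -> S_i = 80 + 87*i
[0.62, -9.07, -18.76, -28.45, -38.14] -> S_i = 0.62 + -9.69*i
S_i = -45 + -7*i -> [-45, -52, -59, -66, -73]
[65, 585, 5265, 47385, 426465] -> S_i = 65*9^i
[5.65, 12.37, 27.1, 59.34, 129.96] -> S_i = 5.65*2.19^i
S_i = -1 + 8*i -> [-1, 7, 15, 23, 31]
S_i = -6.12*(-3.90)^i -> [-6.12, 23.87, -93.09, 363.03, -1415.83]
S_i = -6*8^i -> [-6, -48, -384, -3072, -24576]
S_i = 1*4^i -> [1, 4, 16, 64, 256]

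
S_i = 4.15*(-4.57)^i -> [4.15, -18.97, 86.67, -396.09, 1810.14]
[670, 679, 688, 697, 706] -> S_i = 670 + 9*i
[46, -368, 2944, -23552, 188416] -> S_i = 46*-8^i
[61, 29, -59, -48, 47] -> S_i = Random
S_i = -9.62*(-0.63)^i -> [-9.62, 6.06, -3.82, 2.41, -1.52]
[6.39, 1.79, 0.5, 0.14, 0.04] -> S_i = 6.39*0.28^i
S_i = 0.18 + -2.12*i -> [0.18, -1.94, -4.06, -6.18, -8.3]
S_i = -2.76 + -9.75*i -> [-2.76, -12.51, -22.26, -32.01, -41.76]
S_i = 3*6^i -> [3, 18, 108, 648, 3888]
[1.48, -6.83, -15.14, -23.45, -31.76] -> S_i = 1.48 + -8.31*i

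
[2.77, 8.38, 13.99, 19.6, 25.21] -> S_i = 2.77 + 5.61*i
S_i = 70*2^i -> [70, 140, 280, 560, 1120]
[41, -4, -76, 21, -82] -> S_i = Random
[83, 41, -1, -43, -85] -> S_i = 83 + -42*i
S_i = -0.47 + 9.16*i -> [-0.47, 8.69, 17.85, 27.01, 36.17]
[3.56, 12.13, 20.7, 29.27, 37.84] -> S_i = 3.56 + 8.57*i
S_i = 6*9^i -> [6, 54, 486, 4374, 39366]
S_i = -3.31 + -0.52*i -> [-3.31, -3.83, -4.35, -4.87, -5.39]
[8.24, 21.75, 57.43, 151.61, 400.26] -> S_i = 8.24*2.64^i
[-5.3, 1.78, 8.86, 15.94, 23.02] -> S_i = -5.30 + 7.08*i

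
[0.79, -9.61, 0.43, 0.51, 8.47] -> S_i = Random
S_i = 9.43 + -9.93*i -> [9.43, -0.5, -10.43, -20.36, -30.29]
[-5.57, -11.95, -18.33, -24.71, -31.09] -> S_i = -5.57 + -6.38*i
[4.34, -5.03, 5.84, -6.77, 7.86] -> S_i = 4.34*(-1.16)^i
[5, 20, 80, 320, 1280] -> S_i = 5*4^i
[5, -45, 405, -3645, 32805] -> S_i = 5*-9^i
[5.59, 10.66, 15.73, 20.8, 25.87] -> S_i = 5.59 + 5.07*i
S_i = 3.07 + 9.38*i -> [3.07, 12.45, 21.83, 31.21, 40.59]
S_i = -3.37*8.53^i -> [-3.37, -28.75, -245.2, -2091.59, -17841.28]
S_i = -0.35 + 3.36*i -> [-0.35, 3.01, 6.37, 9.73, 13.09]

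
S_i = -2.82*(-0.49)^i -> [-2.82, 1.38, -0.68, 0.33, -0.16]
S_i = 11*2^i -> [11, 22, 44, 88, 176]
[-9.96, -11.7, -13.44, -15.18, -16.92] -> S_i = -9.96 + -1.74*i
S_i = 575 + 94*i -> [575, 669, 763, 857, 951]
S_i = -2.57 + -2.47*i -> [-2.57, -5.04, -7.51, -9.98, -12.45]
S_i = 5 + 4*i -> [5, 9, 13, 17, 21]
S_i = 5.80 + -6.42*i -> [5.8, -0.62, -7.04, -13.46, -19.88]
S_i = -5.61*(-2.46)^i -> [-5.61, 13.8, -33.95, 83.52, -205.45]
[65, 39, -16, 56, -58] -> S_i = Random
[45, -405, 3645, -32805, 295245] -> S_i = 45*-9^i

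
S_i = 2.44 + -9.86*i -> [2.44, -7.42, -17.28, -27.14, -37.0]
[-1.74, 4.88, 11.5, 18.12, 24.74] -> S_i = -1.74 + 6.62*i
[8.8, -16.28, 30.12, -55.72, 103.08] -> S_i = 8.80*(-1.85)^i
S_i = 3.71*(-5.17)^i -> [3.71, -19.18, 99.16, -512.68, 2650.55]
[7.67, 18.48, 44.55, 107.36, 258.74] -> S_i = 7.67*2.41^i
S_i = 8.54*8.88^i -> [8.54, 75.84, 673.42, 5979.94, 53101.86]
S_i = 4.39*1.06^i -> [4.39, 4.65, 4.93, 5.23, 5.54]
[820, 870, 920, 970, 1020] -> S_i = 820 + 50*i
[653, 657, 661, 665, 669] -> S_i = 653 + 4*i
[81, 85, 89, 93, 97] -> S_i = 81 + 4*i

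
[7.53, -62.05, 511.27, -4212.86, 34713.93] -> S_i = 7.53*(-8.24)^i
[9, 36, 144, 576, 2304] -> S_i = 9*4^i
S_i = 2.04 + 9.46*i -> [2.04, 11.5, 20.96, 30.42, 39.88]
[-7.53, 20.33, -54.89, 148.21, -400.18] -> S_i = -7.53*(-2.70)^i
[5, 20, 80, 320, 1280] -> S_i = 5*4^i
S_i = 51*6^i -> [51, 306, 1836, 11016, 66096]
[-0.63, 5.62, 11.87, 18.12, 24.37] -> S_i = -0.63 + 6.25*i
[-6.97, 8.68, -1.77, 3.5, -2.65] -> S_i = Random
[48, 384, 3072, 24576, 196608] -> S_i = 48*8^i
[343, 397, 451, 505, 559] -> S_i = 343 + 54*i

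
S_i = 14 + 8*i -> [14, 22, 30, 38, 46]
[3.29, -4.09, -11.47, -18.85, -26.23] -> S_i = 3.29 + -7.38*i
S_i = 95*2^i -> [95, 190, 380, 760, 1520]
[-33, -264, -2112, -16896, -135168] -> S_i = -33*8^i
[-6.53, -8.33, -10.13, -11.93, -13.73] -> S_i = -6.53 + -1.80*i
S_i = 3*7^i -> [3, 21, 147, 1029, 7203]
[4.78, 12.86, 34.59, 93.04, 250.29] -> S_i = 4.78*2.69^i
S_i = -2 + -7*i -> [-2, -9, -16, -23, -30]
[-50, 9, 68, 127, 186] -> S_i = -50 + 59*i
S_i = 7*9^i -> [7, 63, 567, 5103, 45927]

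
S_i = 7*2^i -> [7, 14, 28, 56, 112]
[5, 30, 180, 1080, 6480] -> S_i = 5*6^i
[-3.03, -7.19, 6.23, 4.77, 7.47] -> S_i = Random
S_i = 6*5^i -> [6, 30, 150, 750, 3750]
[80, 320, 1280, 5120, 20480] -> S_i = 80*4^i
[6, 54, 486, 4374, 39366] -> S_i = 6*9^i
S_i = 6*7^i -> [6, 42, 294, 2058, 14406]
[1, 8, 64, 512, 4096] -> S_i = 1*8^i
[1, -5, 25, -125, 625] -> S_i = 1*-5^i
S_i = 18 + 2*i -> [18, 20, 22, 24, 26]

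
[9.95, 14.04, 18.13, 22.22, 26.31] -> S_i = 9.95 + 4.09*i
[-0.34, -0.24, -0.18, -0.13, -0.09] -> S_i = -0.34*0.72^i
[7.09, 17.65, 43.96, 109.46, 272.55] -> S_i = 7.09*2.49^i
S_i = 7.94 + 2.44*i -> [7.94, 10.38, 12.82, 15.26, 17.7]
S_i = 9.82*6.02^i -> [9.82, 59.12, 355.88, 2142.4, 12897.26]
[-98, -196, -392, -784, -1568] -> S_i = -98*2^i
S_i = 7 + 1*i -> [7, 8, 9, 10, 11]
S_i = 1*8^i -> [1, 8, 64, 512, 4096]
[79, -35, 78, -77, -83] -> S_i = Random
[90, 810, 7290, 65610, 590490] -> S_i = 90*9^i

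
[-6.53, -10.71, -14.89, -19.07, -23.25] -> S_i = -6.53 + -4.18*i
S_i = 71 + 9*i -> [71, 80, 89, 98, 107]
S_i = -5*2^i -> [-5, -10, -20, -40, -80]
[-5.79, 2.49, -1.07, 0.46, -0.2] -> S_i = -5.79*(-0.43)^i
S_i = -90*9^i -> [-90, -810, -7290, -65610, -590490]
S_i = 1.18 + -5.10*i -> [1.18, -3.92, -9.02, -14.12, -19.22]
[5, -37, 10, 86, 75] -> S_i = Random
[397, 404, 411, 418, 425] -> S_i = 397 + 7*i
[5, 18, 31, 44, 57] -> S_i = 5 + 13*i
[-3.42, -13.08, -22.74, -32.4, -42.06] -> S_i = -3.42 + -9.66*i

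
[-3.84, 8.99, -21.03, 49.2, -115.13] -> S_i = -3.84*(-2.34)^i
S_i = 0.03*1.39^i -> [0.03, 0.04, 0.06, 0.08, 0.11]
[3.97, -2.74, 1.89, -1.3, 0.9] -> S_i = 3.97*(-0.69)^i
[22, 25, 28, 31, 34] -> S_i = 22 + 3*i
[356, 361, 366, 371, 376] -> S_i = 356 + 5*i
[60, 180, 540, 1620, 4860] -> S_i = 60*3^i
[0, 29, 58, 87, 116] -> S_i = 0 + 29*i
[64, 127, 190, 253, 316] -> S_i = 64 + 63*i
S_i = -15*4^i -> [-15, -60, -240, -960, -3840]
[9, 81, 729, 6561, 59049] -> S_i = 9*9^i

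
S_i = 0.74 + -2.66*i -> [0.74, -1.92, -4.58, -7.24, -9.9]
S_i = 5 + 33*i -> [5, 38, 71, 104, 137]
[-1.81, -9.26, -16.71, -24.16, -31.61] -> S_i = -1.81 + -7.45*i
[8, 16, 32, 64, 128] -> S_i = 8*2^i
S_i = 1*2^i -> [1, 2, 4, 8, 16]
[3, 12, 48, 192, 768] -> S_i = 3*4^i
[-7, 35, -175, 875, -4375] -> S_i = -7*-5^i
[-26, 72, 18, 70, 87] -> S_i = Random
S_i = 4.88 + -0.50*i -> [4.88, 4.38, 3.88, 3.38, 2.88]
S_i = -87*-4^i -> [-87, 348, -1392, 5568, -22272]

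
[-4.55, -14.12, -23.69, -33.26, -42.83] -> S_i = -4.55 + -9.57*i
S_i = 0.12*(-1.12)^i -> [0.12, -0.13, 0.15, -0.17, 0.19]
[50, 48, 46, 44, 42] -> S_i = 50 + -2*i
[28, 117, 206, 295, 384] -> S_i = 28 + 89*i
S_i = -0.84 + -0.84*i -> [-0.84, -1.68, -2.52, -3.36, -4.2]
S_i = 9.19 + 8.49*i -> [9.19, 17.68, 26.17, 34.66, 43.15]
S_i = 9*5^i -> [9, 45, 225, 1125, 5625]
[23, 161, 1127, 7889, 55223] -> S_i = 23*7^i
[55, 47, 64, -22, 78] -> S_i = Random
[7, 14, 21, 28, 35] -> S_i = 7 + 7*i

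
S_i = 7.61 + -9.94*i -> [7.61, -2.33, -12.27, -22.21, -32.15]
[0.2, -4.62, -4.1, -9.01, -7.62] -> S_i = Random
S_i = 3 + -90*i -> [3, -87, -177, -267, -357]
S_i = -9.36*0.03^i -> [-9.36, -0.28, -0.01, -0.0, -0.0]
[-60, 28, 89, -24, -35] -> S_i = Random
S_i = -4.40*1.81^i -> [-4.4, -7.96, -14.41, -26.09, -47.22]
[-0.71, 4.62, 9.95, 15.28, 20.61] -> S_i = -0.71 + 5.33*i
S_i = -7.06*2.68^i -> [-7.06, -18.92, -50.71, -135.9, -364.2]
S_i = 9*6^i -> [9, 54, 324, 1944, 11664]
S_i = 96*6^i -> [96, 576, 3456, 20736, 124416]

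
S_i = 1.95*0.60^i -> [1.95, 1.17, 0.7, 0.42, 0.25]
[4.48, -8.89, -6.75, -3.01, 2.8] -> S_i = Random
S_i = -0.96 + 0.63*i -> [-0.96, -0.33, 0.3, 0.93, 1.56]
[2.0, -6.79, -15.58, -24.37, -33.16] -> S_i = 2.00 + -8.79*i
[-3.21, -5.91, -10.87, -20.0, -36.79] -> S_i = -3.21*1.84^i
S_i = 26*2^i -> [26, 52, 104, 208, 416]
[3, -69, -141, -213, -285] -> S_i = 3 + -72*i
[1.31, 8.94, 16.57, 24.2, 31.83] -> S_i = 1.31 + 7.63*i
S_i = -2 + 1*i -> [-2, -1, 0, 1, 2]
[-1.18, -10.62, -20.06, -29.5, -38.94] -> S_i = -1.18 + -9.44*i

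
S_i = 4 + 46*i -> [4, 50, 96, 142, 188]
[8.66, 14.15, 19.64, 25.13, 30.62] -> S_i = 8.66 + 5.49*i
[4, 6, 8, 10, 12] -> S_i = 4 + 2*i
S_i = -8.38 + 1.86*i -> [-8.38, -6.52, -4.66, -2.8, -0.94]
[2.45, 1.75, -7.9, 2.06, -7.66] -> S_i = Random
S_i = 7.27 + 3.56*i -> [7.27, 10.83, 14.39, 17.95, 21.51]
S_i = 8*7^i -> [8, 56, 392, 2744, 19208]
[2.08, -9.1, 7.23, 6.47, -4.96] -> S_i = Random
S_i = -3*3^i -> [-3, -9, -27, -81, -243]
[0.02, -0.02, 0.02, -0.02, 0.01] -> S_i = 0.02*(-0.92)^i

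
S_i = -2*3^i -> [-2, -6, -18, -54, -162]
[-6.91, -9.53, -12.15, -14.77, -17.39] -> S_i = -6.91 + -2.62*i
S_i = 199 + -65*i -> [199, 134, 69, 4, -61]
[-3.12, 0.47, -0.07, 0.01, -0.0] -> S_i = -3.12*(-0.15)^i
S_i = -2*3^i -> [-2, -6, -18, -54, -162]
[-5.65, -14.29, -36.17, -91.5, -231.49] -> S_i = -5.65*2.53^i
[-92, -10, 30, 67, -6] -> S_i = Random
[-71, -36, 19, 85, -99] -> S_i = Random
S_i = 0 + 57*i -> [0, 57, 114, 171, 228]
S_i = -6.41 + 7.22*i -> [-6.41, 0.81, 8.03, 15.25, 22.47]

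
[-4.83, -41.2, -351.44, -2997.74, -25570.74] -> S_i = -4.83*8.53^i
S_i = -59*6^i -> [-59, -354, -2124, -12744, -76464]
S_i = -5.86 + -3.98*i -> [-5.86, -9.84, -13.82, -17.8, -21.78]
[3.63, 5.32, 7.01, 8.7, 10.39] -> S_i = 3.63 + 1.69*i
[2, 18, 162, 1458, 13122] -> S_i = 2*9^i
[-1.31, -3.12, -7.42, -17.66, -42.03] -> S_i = -1.31*2.38^i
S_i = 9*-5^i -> [9, -45, 225, -1125, 5625]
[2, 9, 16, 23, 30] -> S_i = 2 + 7*i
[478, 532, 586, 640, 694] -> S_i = 478 + 54*i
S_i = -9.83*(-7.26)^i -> [-9.83, 71.37, -518.12, 3761.52, -27308.64]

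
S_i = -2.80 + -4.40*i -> [-2.8, -7.2, -11.6, -16.0, -20.4]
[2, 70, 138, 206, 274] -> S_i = 2 + 68*i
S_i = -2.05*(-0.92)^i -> [-2.05, 1.89, -1.74, 1.6, -1.47]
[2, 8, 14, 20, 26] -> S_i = 2 + 6*i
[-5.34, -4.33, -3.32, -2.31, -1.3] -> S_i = -5.34 + 1.01*i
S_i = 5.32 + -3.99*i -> [5.32, 1.33, -2.66, -6.65, -10.64]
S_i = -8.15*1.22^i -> [-8.15, -9.94, -12.13, -14.8, -18.05]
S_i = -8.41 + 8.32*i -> [-8.41, -0.09, 8.23, 16.55, 24.87]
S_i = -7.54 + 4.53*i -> [-7.54, -3.01, 1.52, 6.05, 10.58]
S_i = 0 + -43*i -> [0, -43, -86, -129, -172]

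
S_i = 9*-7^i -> [9, -63, 441, -3087, 21609]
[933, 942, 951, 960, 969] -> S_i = 933 + 9*i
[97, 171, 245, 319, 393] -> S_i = 97 + 74*i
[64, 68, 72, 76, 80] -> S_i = 64 + 4*i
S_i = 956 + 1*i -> [956, 957, 958, 959, 960]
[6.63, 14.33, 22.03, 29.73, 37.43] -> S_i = 6.63 + 7.70*i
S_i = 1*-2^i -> [1, -2, 4, -8, 16]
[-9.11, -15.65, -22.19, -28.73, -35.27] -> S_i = -9.11 + -6.54*i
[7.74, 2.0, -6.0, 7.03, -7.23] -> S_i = Random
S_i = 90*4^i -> [90, 360, 1440, 5760, 23040]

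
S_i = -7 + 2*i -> [-7, -5, -3, -1, 1]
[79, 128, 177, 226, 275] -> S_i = 79 + 49*i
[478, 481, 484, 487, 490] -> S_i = 478 + 3*i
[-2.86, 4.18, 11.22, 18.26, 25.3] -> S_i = -2.86 + 7.04*i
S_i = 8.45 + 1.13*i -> [8.45, 9.58, 10.71, 11.84, 12.97]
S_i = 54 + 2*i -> [54, 56, 58, 60, 62]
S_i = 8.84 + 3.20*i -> [8.84, 12.04, 15.24, 18.44, 21.64]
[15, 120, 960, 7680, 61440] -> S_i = 15*8^i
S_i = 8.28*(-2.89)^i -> [8.28, -23.93, 69.16, -199.86, 577.59]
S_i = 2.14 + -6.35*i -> [2.14, -4.21, -10.56, -16.91, -23.26]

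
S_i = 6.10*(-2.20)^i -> [6.1, -13.42, 29.52, -64.95, 142.9]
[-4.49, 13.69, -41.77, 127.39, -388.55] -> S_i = -4.49*(-3.05)^i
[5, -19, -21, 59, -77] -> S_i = Random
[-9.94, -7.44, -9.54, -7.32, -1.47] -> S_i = Random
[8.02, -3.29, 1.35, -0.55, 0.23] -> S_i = 8.02*(-0.41)^i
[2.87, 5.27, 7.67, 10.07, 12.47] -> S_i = 2.87 + 2.40*i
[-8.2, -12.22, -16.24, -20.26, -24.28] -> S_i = -8.20 + -4.02*i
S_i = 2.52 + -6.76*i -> [2.52, -4.24, -11.0, -17.76, -24.52]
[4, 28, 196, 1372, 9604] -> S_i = 4*7^i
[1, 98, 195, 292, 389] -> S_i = 1 + 97*i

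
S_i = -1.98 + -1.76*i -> [-1.98, -3.74, -5.5, -7.26, -9.02]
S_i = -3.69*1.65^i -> [-3.69, -6.09, -10.05, -16.58, -27.35]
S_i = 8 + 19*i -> [8, 27, 46, 65, 84]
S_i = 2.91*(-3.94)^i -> [2.91, -11.47, 45.17, -177.98, 701.26]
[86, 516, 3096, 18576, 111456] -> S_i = 86*6^i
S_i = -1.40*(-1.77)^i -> [-1.4, 2.48, -4.39, 7.76, -13.74]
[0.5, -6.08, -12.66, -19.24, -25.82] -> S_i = 0.50 + -6.58*i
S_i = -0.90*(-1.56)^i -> [-0.9, 1.4, -2.19, 3.42, -5.33]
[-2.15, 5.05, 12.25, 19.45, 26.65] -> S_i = -2.15 + 7.20*i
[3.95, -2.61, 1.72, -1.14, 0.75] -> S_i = 3.95*(-0.66)^i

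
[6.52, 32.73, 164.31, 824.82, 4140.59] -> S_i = 6.52*5.02^i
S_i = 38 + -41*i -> [38, -3, -44, -85, -126]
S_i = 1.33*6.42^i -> [1.33, 8.54, 54.82, 351.93, 2259.39]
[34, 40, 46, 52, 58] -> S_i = 34 + 6*i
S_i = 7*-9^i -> [7, -63, 567, -5103, 45927]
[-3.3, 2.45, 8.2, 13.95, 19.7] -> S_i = -3.30 + 5.75*i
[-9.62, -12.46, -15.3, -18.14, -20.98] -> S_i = -9.62 + -2.84*i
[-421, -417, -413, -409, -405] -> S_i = -421 + 4*i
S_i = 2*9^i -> [2, 18, 162, 1458, 13122]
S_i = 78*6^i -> [78, 468, 2808, 16848, 101088]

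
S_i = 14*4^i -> [14, 56, 224, 896, 3584]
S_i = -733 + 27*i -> [-733, -706, -679, -652, -625]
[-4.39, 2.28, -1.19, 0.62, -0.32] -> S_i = -4.39*(-0.52)^i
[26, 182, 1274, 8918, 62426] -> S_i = 26*7^i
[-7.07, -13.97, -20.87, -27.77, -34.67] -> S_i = -7.07 + -6.90*i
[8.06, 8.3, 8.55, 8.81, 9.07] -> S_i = 8.06*1.03^i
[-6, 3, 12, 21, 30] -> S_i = -6 + 9*i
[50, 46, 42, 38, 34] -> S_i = 50 + -4*i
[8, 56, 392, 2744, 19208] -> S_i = 8*7^i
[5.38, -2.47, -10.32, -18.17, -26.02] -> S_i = 5.38 + -7.85*i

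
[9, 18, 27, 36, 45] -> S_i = 9 + 9*i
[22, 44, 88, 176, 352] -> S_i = 22*2^i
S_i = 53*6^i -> [53, 318, 1908, 11448, 68688]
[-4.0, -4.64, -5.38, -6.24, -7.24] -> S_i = -4.00*1.16^i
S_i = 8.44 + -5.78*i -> [8.44, 2.66, -3.12, -8.9, -14.68]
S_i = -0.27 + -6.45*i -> [-0.27, -6.72, -13.17, -19.62, -26.07]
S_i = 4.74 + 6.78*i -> [4.74, 11.52, 18.3, 25.08, 31.86]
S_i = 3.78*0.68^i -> [3.78, 2.57, 1.75, 1.19, 0.81]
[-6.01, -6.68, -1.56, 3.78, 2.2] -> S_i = Random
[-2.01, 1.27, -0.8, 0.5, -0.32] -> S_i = -2.01*(-0.63)^i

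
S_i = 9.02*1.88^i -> [9.02, 16.96, 31.88, 59.93, 112.68]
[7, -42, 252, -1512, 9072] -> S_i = 7*-6^i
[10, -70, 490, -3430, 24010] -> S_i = 10*-7^i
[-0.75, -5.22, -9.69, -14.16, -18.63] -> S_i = -0.75 + -4.47*i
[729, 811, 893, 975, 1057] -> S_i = 729 + 82*i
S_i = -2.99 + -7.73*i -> [-2.99, -10.72, -18.45, -26.18, -33.91]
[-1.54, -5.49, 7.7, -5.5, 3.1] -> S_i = Random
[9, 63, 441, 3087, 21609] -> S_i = 9*7^i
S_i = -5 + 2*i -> [-5, -3, -1, 1, 3]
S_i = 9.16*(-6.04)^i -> [9.16, -55.33, 334.17, -2018.4, 12191.11]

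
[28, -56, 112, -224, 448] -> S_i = 28*-2^i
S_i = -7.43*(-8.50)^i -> [-7.43, 63.16, -536.82, 4562.95, -38785.06]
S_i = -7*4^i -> [-7, -28, -112, -448, -1792]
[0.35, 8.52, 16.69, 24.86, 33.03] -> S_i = 0.35 + 8.17*i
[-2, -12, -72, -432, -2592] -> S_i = -2*6^i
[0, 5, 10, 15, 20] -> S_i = 0 + 5*i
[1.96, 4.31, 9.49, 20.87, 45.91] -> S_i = 1.96*2.20^i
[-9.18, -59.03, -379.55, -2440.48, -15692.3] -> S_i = -9.18*6.43^i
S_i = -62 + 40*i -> [-62, -22, 18, 58, 98]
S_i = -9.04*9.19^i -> [-9.04, -83.08, -763.48, -7016.41, -64480.81]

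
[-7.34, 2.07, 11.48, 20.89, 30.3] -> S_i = -7.34 + 9.41*i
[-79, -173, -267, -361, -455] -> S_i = -79 + -94*i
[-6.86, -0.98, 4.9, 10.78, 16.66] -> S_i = -6.86 + 5.88*i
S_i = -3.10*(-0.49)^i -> [-3.1, 1.52, -0.74, 0.36, -0.18]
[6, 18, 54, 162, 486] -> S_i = 6*3^i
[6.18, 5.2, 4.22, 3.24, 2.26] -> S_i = 6.18 + -0.98*i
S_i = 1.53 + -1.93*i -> [1.53, -0.4, -2.33, -4.26, -6.19]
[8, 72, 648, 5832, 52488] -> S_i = 8*9^i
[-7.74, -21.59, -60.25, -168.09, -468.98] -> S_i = -7.74*2.79^i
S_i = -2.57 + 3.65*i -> [-2.57, 1.08, 4.73, 8.38, 12.03]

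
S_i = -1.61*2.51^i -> [-1.61, -4.04, -10.14, -25.46, -63.9]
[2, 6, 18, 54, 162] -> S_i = 2*3^i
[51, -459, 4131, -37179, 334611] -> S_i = 51*-9^i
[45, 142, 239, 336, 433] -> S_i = 45 + 97*i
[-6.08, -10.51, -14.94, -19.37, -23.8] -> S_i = -6.08 + -4.43*i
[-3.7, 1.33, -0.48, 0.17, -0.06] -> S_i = -3.70*(-0.36)^i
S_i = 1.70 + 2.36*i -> [1.7, 4.06, 6.42, 8.78, 11.14]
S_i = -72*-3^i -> [-72, 216, -648, 1944, -5832]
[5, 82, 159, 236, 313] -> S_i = 5 + 77*i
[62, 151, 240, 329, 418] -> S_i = 62 + 89*i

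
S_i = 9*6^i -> [9, 54, 324, 1944, 11664]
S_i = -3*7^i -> [-3, -21, -147, -1029, -7203]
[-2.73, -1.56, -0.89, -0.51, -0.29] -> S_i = -2.73*0.57^i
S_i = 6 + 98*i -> [6, 104, 202, 300, 398]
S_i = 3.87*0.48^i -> [3.87, 1.86, 0.89, 0.43, 0.21]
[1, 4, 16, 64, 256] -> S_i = 1*4^i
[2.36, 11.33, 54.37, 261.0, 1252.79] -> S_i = 2.36*4.80^i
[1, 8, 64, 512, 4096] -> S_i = 1*8^i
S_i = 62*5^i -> [62, 310, 1550, 7750, 38750]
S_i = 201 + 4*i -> [201, 205, 209, 213, 217]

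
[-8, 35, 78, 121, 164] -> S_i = -8 + 43*i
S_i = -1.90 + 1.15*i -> [-1.9, -0.75, 0.4, 1.55, 2.7]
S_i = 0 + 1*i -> [0, 1, 2, 3, 4]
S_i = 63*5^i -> [63, 315, 1575, 7875, 39375]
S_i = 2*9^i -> [2, 18, 162, 1458, 13122]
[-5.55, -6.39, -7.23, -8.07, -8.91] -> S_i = -5.55 + -0.84*i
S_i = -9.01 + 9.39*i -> [-9.01, 0.38, 9.77, 19.16, 28.55]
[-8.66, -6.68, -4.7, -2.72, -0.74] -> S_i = -8.66 + 1.98*i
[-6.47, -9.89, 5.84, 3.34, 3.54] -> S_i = Random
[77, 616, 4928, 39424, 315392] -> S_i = 77*8^i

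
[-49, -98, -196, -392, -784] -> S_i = -49*2^i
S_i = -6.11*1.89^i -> [-6.11, -11.55, -21.83, -41.25, -77.96]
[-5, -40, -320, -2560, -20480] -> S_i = -5*8^i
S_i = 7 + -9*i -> [7, -2, -11, -20, -29]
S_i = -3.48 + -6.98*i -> [-3.48, -10.46, -17.44, -24.42, -31.4]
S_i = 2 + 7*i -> [2, 9, 16, 23, 30]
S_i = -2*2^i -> [-2, -4, -8, -16, -32]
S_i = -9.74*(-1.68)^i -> [-9.74, 16.36, -27.49, 46.18, -77.59]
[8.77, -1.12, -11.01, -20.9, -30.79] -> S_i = 8.77 + -9.89*i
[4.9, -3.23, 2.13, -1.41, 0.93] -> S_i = 4.90*(-0.66)^i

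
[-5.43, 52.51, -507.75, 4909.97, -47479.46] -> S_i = -5.43*(-9.67)^i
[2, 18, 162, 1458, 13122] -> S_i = 2*9^i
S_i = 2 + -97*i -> [2, -95, -192, -289, -386]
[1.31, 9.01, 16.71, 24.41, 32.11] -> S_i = 1.31 + 7.70*i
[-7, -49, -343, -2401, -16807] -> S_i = -7*7^i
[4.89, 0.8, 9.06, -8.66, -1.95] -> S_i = Random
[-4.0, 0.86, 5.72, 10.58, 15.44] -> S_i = -4.00 + 4.86*i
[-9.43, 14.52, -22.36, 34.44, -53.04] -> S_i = -9.43*(-1.54)^i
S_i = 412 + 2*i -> [412, 414, 416, 418, 420]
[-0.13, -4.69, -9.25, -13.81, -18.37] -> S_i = -0.13 + -4.56*i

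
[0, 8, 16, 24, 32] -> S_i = 0 + 8*i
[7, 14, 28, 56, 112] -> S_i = 7*2^i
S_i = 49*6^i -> [49, 294, 1764, 10584, 63504]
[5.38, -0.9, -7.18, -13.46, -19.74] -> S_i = 5.38 + -6.28*i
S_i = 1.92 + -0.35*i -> [1.92, 1.57, 1.22, 0.87, 0.52]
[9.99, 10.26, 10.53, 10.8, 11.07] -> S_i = 9.99 + 0.27*i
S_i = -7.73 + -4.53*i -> [-7.73, -12.26, -16.79, -21.32, -25.85]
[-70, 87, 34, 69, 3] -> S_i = Random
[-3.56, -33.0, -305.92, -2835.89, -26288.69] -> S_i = -3.56*9.27^i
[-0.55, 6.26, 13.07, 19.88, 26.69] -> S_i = -0.55 + 6.81*i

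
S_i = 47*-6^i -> [47, -282, 1692, -10152, 60912]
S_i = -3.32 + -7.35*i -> [-3.32, -10.67, -18.02, -25.37, -32.72]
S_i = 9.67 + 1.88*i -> [9.67, 11.55, 13.43, 15.31, 17.19]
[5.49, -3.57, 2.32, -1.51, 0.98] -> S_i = 5.49*(-0.65)^i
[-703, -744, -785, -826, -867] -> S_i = -703 + -41*i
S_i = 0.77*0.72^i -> [0.77, 0.55, 0.4, 0.29, 0.21]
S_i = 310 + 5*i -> [310, 315, 320, 325, 330]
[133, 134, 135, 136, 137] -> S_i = 133 + 1*i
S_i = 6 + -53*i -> [6, -47, -100, -153, -206]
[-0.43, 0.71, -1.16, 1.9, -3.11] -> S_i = -0.43*(-1.64)^i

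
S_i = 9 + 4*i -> [9, 13, 17, 21, 25]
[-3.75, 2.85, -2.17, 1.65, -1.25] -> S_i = -3.75*(-0.76)^i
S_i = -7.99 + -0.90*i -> [-7.99, -8.89, -9.79, -10.69, -11.59]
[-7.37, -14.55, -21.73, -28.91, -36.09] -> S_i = -7.37 + -7.18*i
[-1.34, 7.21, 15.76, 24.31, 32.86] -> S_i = -1.34 + 8.55*i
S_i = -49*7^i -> [-49, -343, -2401, -16807, -117649]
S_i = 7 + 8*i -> [7, 15, 23, 31, 39]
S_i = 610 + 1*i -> [610, 611, 612, 613, 614]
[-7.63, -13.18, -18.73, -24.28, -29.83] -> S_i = -7.63 + -5.55*i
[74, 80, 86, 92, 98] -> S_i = 74 + 6*i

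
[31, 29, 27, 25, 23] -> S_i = 31 + -2*i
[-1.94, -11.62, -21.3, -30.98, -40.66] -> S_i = -1.94 + -9.68*i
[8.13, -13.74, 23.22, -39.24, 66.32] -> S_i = 8.13*(-1.69)^i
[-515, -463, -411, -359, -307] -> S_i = -515 + 52*i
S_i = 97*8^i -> [97, 776, 6208, 49664, 397312]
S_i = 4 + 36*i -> [4, 40, 76, 112, 148]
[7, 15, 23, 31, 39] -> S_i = 7 + 8*i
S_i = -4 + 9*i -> [-4, 5, 14, 23, 32]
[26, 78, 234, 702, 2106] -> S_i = 26*3^i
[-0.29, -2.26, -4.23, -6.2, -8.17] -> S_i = -0.29 + -1.97*i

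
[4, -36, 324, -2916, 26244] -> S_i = 4*-9^i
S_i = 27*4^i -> [27, 108, 432, 1728, 6912]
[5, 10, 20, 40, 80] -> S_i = 5*2^i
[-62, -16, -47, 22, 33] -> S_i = Random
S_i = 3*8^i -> [3, 24, 192, 1536, 12288]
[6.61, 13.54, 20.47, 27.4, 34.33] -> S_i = 6.61 + 6.93*i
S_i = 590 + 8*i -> [590, 598, 606, 614, 622]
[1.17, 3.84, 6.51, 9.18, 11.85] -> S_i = 1.17 + 2.67*i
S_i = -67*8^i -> [-67, -536, -4288, -34304, -274432]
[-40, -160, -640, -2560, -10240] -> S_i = -40*4^i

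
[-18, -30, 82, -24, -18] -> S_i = Random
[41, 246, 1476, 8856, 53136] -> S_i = 41*6^i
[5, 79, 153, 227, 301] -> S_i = 5 + 74*i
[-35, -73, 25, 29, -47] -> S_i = Random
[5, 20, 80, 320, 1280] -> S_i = 5*4^i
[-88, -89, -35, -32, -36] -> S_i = Random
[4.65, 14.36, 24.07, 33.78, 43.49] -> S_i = 4.65 + 9.71*i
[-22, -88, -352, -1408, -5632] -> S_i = -22*4^i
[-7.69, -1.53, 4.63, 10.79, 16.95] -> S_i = -7.69 + 6.16*i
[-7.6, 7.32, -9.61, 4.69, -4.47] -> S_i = Random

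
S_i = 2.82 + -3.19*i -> [2.82, -0.37, -3.56, -6.75, -9.94]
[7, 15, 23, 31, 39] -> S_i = 7 + 8*i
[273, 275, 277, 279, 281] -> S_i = 273 + 2*i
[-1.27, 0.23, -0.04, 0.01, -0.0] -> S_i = -1.27*(-0.18)^i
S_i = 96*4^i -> [96, 384, 1536, 6144, 24576]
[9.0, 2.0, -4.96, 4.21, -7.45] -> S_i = Random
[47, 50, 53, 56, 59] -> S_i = 47 + 3*i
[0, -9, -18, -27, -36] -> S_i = 0 + -9*i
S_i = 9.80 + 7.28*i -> [9.8, 17.08, 24.36, 31.64, 38.92]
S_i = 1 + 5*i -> [1, 6, 11, 16, 21]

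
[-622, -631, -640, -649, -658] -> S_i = -622 + -9*i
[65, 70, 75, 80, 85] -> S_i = 65 + 5*i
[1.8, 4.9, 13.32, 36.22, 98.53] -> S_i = 1.80*2.72^i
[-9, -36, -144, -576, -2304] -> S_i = -9*4^i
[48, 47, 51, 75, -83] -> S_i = Random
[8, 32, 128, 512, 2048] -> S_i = 8*4^i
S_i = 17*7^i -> [17, 119, 833, 5831, 40817]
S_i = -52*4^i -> [-52, -208, -832, -3328, -13312]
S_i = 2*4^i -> [2, 8, 32, 128, 512]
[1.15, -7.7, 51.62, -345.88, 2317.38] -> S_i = 1.15*(-6.70)^i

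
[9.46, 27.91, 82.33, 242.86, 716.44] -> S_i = 9.46*2.95^i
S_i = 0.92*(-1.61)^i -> [0.92, -1.48, 2.38, -3.84, 6.18]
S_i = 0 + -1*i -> [0, -1, -2, -3, -4]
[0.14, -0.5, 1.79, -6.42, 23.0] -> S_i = 0.14*(-3.58)^i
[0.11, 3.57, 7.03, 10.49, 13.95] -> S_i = 0.11 + 3.46*i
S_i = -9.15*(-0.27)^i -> [-9.15, 2.47, -0.67, 0.18, -0.05]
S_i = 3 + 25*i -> [3, 28, 53, 78, 103]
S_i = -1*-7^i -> [-1, 7, -49, 343, -2401]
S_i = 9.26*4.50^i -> [9.26, 41.67, 187.52, 843.82, 3797.18]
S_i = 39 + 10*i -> [39, 49, 59, 69, 79]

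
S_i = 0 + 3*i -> [0, 3, 6, 9, 12]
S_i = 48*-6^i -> [48, -288, 1728, -10368, 62208]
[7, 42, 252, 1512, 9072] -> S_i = 7*6^i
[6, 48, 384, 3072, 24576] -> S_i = 6*8^i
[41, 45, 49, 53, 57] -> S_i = 41 + 4*i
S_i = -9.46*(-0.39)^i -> [-9.46, 3.69, -1.44, 0.56, -0.22]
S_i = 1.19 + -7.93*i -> [1.19, -6.74, -14.67, -22.6, -30.53]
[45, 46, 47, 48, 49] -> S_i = 45 + 1*i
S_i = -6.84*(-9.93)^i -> [-6.84, 67.92, -674.46, 6697.36, -66504.82]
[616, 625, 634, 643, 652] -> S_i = 616 + 9*i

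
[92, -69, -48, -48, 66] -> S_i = Random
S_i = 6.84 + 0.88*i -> [6.84, 7.72, 8.6, 9.48, 10.36]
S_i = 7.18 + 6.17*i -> [7.18, 13.35, 19.52, 25.69, 31.86]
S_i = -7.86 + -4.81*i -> [-7.86, -12.67, -17.48, -22.29, -27.1]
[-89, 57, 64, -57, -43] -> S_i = Random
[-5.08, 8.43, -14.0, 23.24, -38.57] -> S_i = -5.08*(-1.66)^i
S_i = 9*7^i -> [9, 63, 441, 3087, 21609]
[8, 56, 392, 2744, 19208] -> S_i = 8*7^i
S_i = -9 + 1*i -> [-9, -8, -7, -6, -5]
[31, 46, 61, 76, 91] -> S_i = 31 + 15*i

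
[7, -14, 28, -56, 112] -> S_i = 7*-2^i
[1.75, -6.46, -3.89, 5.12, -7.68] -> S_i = Random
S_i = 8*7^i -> [8, 56, 392, 2744, 19208]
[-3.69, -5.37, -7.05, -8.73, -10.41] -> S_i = -3.69 + -1.68*i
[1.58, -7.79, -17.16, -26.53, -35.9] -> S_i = 1.58 + -9.37*i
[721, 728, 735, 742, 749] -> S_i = 721 + 7*i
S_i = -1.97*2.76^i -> [-1.97, -5.44, -15.01, -41.42, -114.31]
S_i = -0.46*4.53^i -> [-0.46, -2.08, -9.44, -42.76, -193.71]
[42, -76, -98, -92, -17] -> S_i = Random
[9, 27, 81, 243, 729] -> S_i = 9*3^i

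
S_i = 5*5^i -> [5, 25, 125, 625, 3125]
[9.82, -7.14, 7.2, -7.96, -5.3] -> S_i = Random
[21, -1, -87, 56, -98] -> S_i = Random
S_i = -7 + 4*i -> [-7, -3, 1, 5, 9]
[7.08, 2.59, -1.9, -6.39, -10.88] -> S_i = 7.08 + -4.49*i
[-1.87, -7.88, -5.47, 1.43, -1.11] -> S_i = Random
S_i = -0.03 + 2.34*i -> [-0.03, 2.31, 4.65, 6.99, 9.33]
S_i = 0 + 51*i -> [0, 51, 102, 153, 204]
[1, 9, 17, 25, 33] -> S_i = 1 + 8*i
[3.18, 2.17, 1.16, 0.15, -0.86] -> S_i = 3.18 + -1.01*i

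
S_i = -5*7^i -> [-5, -35, -245, -1715, -12005]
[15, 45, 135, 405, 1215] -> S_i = 15*3^i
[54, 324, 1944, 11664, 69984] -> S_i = 54*6^i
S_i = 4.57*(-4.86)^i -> [4.57, -22.21, 107.94, -524.6, 2549.54]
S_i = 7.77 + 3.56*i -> [7.77, 11.33, 14.89, 18.45, 22.01]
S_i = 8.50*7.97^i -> [8.5, 67.74, 539.93, 4303.22, 34296.69]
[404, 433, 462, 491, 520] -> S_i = 404 + 29*i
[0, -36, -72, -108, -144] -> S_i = 0 + -36*i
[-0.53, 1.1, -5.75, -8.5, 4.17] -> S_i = Random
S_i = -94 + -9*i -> [-94, -103, -112, -121, -130]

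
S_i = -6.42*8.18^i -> [-6.42, -52.52, -429.58, -3513.94, -28744.07]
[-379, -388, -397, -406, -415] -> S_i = -379 + -9*i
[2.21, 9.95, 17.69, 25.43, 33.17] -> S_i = 2.21 + 7.74*i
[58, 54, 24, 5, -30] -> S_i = Random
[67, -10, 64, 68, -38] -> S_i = Random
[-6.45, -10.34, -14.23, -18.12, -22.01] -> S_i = -6.45 + -3.89*i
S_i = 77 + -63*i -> [77, 14, -49, -112, -175]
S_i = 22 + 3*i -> [22, 25, 28, 31, 34]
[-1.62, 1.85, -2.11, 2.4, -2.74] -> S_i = -1.62*(-1.14)^i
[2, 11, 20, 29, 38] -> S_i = 2 + 9*i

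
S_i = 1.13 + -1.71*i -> [1.13, -0.58, -2.29, -4.0, -5.71]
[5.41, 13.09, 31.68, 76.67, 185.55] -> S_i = 5.41*2.42^i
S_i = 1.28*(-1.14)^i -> [1.28, -1.46, 1.66, -1.9, 2.16]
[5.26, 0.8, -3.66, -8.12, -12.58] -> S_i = 5.26 + -4.46*i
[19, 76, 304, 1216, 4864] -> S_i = 19*4^i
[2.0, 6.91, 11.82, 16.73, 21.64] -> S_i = 2.00 + 4.91*i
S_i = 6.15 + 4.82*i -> [6.15, 10.97, 15.79, 20.61, 25.43]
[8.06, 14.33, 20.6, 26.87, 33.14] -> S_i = 8.06 + 6.27*i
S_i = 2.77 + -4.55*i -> [2.77, -1.78, -6.33, -10.88, -15.43]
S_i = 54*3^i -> [54, 162, 486, 1458, 4374]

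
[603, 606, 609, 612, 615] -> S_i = 603 + 3*i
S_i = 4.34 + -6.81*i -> [4.34, -2.47, -9.28, -16.09, -22.9]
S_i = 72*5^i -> [72, 360, 1800, 9000, 45000]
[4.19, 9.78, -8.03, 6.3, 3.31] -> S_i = Random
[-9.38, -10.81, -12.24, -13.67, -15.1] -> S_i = -9.38 + -1.43*i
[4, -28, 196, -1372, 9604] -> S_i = 4*-7^i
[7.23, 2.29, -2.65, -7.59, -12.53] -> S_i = 7.23 + -4.94*i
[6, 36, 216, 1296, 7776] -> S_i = 6*6^i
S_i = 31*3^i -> [31, 93, 279, 837, 2511]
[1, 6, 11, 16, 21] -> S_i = 1 + 5*i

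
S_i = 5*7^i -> [5, 35, 245, 1715, 12005]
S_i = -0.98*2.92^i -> [-0.98, -2.86, -8.36, -24.4, -71.25]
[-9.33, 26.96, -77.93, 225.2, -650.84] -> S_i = -9.33*(-2.89)^i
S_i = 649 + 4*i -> [649, 653, 657, 661, 665]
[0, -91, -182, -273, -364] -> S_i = 0 + -91*i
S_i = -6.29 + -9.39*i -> [-6.29, -15.68, -25.07, -34.46, -43.85]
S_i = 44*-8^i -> [44, -352, 2816, -22528, 180224]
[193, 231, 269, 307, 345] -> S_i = 193 + 38*i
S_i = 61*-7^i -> [61, -427, 2989, -20923, 146461]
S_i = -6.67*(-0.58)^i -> [-6.67, 3.87, -2.24, 1.3, -0.75]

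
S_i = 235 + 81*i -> [235, 316, 397, 478, 559]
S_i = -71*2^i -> [-71, -142, -284, -568, -1136]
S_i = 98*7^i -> [98, 686, 4802, 33614, 235298]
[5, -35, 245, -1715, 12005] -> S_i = 5*-7^i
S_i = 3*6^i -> [3, 18, 108, 648, 3888]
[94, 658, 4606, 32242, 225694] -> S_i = 94*7^i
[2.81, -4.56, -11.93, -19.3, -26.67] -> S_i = 2.81 + -7.37*i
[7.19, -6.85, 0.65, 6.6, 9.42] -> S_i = Random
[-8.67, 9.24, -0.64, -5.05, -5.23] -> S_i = Random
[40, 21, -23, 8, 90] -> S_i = Random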